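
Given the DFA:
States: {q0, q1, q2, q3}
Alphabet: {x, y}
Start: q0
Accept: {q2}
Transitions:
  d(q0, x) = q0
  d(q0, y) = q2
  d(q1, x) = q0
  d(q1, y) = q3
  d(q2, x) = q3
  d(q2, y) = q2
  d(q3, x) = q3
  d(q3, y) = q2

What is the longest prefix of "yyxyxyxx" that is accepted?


Run the DFA, marking each prefix where the state is accepting:
  "" -> q0 [reject]
  "y" -> q2 [accept]
  "yy" -> q2 [accept]
  "yyx" -> q3 [reject]
  "yyxy" -> q2 [accept]
  "yyxyx" -> q3 [reject]
  "yyxyxy" -> q2 [accept]
  "yyxyxyx" -> q3 [reject]
  "yyxyxyxx" -> q3 [reject]

"yyxyxy"


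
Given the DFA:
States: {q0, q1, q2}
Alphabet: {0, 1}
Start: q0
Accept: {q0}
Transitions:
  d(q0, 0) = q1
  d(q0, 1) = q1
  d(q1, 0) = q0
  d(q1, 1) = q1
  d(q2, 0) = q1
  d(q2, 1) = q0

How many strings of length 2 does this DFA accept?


Enumerating all length-2 strings:
  "00" -> q0 [accept]
  "01" -> q1 [reject]
  "10" -> q0 [accept]
  "11" -> q1 [reject]

2 out of 4


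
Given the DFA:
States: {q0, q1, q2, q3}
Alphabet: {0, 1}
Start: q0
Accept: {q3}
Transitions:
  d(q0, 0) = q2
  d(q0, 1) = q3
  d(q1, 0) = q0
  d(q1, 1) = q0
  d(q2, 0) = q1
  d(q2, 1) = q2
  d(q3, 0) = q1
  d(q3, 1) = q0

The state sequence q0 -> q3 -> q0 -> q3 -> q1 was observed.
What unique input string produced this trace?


Trace back each transition to find the symbol:
  q0 --[1]--> q3
  q3 --[1]--> q0
  q0 --[1]--> q3
  q3 --[0]--> q1

"1110"


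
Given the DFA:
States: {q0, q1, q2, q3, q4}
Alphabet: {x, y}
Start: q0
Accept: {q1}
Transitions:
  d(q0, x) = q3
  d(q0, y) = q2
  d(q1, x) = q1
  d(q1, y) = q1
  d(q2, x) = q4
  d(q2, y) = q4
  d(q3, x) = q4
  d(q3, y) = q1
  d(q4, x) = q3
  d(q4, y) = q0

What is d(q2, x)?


Looking up transition d(q2, x)

q4


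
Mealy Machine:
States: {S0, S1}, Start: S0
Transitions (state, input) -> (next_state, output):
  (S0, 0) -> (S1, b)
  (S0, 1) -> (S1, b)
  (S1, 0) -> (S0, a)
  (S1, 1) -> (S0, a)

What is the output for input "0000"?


Step-by-step:
  (S0, 0) -> (S1, b)
  (S1, 0) -> (S0, a)
  (S0, 0) -> (S1, b)
  (S1, 0) -> (S0, a)

"baba"


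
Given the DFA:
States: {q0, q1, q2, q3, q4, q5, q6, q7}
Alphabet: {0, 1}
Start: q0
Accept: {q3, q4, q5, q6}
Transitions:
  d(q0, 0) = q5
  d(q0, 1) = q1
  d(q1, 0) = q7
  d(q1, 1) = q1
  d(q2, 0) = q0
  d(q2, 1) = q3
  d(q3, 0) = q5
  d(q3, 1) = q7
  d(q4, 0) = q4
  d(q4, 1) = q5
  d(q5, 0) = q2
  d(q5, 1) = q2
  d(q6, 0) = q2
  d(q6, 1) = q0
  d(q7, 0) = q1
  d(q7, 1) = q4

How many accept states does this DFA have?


Accept states listed: {q3, q4, q5, q6}
Counting: q3(1) q4(2) q5(3) q6(4)

4


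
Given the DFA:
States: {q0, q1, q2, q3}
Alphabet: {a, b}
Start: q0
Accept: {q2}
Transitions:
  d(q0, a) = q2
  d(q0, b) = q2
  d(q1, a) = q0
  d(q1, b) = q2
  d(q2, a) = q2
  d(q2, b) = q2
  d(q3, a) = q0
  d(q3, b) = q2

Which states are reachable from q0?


BFS from q0:
  layer 0: {q0}
  layer 1: {q2}

{q0, q2}


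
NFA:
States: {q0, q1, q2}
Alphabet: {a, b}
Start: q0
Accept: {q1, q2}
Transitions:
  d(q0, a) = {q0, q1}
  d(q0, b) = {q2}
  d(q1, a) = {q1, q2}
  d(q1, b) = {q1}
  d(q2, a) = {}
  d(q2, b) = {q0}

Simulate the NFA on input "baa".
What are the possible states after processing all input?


Start: {q0}
  --b--> {q2}
  --a--> {}
  --a--> {}

{} (empty set, no valid transitions)


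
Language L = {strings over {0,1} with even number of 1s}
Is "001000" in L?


count('1') = 1; 1 mod 2 = 1

No, "001000" is not in L


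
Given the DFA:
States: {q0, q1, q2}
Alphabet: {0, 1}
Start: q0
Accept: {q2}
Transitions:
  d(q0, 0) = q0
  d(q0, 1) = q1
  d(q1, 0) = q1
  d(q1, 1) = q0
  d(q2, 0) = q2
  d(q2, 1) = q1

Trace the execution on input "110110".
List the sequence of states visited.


Input: 110110
d(q0, 1) = q1
d(q1, 1) = q0
d(q0, 0) = q0
d(q0, 1) = q1
d(q1, 1) = q0
d(q0, 0) = q0


q0 -> q1 -> q0 -> q0 -> q1 -> q0 -> q0


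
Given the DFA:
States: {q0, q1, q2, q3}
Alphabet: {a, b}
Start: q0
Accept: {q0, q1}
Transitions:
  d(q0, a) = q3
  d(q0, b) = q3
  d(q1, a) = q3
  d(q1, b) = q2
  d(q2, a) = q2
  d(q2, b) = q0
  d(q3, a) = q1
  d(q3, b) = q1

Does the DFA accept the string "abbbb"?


Trace: q0 -> q3 -> q1 -> q2 -> q0 -> q3
Final state: q3
Accept states: {q0, q1}

No, rejected (final state q3 is not an accept state)


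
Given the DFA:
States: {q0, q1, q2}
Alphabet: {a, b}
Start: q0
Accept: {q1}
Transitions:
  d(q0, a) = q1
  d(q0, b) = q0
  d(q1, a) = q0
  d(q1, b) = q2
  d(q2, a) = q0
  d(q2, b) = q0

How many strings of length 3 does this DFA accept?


Enumerating all length-3 strings:
  "aaa" -> q1 [accept]
  "aab" -> q0 [reject]
  "aba" -> q0 [reject]
  "abb" -> q0 [reject]
  "baa" -> q0 [reject]
  "bab" -> q2 [reject]
  "bba" -> q1 [accept]
  "bbb" -> q0 [reject]

2 out of 8


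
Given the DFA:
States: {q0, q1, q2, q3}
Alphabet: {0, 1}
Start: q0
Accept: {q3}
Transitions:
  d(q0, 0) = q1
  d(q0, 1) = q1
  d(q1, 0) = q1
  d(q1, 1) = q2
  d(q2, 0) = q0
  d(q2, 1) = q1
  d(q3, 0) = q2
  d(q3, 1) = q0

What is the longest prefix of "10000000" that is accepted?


Run the DFA, marking each prefix where the state is accepting:
  "" -> q0 [reject]
  "1" -> q1 [reject]
  "10" -> q1 [reject]
  "100" -> q1 [reject]
  "1000" -> q1 [reject]
  "10000" -> q1 [reject]
  "100000" -> q1 [reject]
  "1000000" -> q1 [reject]
  "10000000" -> q1 [reject]

No prefix is accepted


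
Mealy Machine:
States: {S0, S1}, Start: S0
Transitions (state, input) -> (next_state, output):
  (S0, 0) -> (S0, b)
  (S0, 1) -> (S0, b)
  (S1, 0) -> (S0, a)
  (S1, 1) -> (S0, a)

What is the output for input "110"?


Step-by-step:
  (S0, 1) -> (S0, b)
  (S0, 1) -> (S0, b)
  (S0, 0) -> (S0, b)

"bbb"


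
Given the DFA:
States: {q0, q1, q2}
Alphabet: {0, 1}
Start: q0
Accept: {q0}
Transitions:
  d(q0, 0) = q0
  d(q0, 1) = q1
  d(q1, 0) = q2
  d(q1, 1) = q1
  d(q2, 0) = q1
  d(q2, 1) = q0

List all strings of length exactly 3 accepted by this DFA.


All strings of length 3: 8 total
Accepted: 2

"000", "101"


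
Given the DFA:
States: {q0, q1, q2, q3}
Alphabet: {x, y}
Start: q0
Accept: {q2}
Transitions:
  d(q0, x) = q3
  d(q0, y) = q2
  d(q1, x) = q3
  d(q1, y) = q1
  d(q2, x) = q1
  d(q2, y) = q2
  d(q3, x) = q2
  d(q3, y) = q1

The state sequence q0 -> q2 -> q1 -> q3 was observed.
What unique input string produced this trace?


Trace back each transition to find the symbol:
  q0 --[y]--> q2
  q2 --[x]--> q1
  q1 --[x]--> q3

"yxx"


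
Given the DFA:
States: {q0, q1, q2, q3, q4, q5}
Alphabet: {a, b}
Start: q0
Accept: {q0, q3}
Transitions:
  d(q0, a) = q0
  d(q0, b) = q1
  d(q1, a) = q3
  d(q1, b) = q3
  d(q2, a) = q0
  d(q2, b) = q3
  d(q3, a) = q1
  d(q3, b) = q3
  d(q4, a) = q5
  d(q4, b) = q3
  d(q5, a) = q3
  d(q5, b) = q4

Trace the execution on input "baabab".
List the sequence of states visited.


Input: baabab
d(q0, b) = q1
d(q1, a) = q3
d(q3, a) = q1
d(q1, b) = q3
d(q3, a) = q1
d(q1, b) = q3


q0 -> q1 -> q3 -> q1 -> q3 -> q1 -> q3


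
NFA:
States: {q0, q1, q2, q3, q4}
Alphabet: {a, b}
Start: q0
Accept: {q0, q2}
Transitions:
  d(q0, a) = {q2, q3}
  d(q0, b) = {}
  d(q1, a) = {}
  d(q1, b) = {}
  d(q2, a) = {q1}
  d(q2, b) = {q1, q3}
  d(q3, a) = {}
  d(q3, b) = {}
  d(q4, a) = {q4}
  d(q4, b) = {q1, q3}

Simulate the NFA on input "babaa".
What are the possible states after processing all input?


Start: {q0}
  --b--> {}
  --a--> {}
  --b--> {}
  --a--> {}
  --a--> {}

{} (empty set, no valid transitions)


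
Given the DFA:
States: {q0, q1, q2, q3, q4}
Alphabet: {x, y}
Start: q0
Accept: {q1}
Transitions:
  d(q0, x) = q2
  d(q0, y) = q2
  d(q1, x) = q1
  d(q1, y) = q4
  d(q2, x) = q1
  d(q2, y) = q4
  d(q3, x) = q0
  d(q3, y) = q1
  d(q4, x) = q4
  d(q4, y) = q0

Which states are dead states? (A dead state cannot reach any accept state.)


Forward reachability from each state:
  q0 -> reaches accept state q1 (live)
  q1 -> reaches accept state q1 (live)
  q2 -> reaches accept state q1 (live)
  q3 -> reaches accept state q1 (live)
  q4 -> reaches accept state q1 (live)

None (all states can reach an accept state)


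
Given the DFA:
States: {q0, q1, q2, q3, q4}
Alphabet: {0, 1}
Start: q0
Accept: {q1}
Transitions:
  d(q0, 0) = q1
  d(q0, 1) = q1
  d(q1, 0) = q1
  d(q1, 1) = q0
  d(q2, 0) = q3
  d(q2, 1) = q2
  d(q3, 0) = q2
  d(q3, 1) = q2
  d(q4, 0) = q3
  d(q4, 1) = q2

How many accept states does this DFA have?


Accept states listed: {q1}
Counting: q1(1)

1


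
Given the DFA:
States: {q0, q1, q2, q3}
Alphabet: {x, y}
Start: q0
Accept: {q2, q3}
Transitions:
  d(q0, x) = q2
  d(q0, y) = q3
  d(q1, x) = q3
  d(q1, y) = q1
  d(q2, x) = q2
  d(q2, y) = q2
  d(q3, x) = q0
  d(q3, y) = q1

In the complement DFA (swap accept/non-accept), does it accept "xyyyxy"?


Trace: q0 -> q2 -> q2 -> q2 -> q2 -> q2 -> q2
Final: q2
Original accept: {q2, q3}
Complement: q2 is in original accept

No, complement rejects (original accepts)


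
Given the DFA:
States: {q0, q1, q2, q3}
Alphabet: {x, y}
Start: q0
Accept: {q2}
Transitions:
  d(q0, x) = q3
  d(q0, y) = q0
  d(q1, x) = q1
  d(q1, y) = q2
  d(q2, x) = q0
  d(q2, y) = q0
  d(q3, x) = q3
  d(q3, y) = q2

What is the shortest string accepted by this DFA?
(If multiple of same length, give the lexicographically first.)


BFS by string length (lex-first path to each state shown):
  len 0: q0<-""
  len 1: q0<-"y", q3<-"x"
  len 2: q0<-"yy", q2<-"xy", q3<-"xx"
Found accept state at length 2.

"xy"


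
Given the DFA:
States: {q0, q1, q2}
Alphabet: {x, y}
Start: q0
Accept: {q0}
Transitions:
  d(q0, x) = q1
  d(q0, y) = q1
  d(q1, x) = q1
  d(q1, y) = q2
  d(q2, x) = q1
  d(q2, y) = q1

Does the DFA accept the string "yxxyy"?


Trace: q0 -> q1 -> q1 -> q1 -> q2 -> q1
Final state: q1
Accept states: {q0}

No, rejected (final state q1 is not an accept state)


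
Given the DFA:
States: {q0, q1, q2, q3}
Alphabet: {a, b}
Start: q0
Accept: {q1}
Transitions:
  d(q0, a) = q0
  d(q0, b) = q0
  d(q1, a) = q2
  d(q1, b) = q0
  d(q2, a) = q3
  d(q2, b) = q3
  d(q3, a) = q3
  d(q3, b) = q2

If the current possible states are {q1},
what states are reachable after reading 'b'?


Apply transition on 'b' from each current state:
  d(q1, b) = q0

{q0}


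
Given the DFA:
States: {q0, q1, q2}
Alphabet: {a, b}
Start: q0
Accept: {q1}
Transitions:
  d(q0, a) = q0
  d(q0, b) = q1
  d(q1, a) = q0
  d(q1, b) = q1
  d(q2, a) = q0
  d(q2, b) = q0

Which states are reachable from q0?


BFS from q0:
  layer 0: {q0}
  layer 1: {q1}

{q0, q1}


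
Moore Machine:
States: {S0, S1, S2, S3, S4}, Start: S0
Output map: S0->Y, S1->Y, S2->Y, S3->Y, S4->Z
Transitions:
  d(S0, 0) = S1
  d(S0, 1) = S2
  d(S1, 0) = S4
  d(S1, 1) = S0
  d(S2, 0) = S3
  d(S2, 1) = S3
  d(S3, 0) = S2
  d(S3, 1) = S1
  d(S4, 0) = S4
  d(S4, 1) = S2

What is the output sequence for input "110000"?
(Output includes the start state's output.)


Start: S0 (output Y)
  --1--> S2 (output Y)
  --1--> S3 (output Y)
  --0--> S2 (output Y)
  --0--> S3 (output Y)
  --0--> S2 (output Y)
  --0--> S3 (output Y)

"YYYYYYY"


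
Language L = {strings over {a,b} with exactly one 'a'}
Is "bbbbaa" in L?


count('a') = 2

No, "bbbbaa" is not in L


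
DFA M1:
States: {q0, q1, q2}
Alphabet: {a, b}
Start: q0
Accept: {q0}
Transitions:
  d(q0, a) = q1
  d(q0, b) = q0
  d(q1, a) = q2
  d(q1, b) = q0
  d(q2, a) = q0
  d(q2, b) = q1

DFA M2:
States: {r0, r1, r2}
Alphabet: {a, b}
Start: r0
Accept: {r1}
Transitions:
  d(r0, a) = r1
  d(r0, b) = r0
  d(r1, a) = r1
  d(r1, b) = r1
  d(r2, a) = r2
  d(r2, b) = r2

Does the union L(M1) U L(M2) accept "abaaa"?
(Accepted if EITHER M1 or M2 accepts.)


M1: final=q0 accepted=True
M2: final=r1 accepted=True

Yes, union accepts


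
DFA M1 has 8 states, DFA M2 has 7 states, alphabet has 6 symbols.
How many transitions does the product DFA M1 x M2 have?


Product DFA has 8 * 7 = 56 states.
Each has 6 transitions: 56 * 6 = 336

336


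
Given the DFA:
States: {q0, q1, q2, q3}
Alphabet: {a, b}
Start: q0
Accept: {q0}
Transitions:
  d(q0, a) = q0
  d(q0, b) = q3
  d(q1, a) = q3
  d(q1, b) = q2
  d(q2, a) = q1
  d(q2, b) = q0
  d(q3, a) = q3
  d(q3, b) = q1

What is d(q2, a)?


Looking up transition d(q2, a)

q1


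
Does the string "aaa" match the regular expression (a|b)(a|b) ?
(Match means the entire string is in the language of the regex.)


|string| = 3; first = 'a'; last = 'a'

No, "aaa" does not match (a|b)(a|b)


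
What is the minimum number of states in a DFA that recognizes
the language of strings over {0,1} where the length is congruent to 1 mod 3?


States track (length) mod 3.
Need 3 states: one per remainder 0..2; accept = remainder 1.

3


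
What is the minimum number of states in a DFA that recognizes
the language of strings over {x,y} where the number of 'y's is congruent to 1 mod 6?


States track (count of 'y') mod 6.
Need 6 states: one per remainder 0..5; accept = remainder 1.

6


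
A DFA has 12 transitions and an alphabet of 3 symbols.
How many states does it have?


Each state has exactly one transition per symbol.
states = transitions / |alphabet| = 12 / 3 = 4

4


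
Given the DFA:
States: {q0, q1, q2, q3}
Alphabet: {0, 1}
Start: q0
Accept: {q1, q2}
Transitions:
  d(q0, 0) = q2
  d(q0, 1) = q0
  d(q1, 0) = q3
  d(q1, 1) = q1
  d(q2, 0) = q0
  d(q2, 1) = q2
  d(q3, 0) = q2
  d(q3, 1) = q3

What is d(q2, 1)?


Looking up transition d(q2, 1)

q2


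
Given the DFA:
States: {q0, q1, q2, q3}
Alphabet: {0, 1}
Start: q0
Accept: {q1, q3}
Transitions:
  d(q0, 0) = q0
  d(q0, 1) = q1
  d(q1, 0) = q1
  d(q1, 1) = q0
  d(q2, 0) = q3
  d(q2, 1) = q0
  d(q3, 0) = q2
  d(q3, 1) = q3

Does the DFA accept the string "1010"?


Trace: q0 -> q1 -> q1 -> q0 -> q0
Final state: q0
Accept states: {q1, q3}

No, rejected (final state q0 is not an accept state)


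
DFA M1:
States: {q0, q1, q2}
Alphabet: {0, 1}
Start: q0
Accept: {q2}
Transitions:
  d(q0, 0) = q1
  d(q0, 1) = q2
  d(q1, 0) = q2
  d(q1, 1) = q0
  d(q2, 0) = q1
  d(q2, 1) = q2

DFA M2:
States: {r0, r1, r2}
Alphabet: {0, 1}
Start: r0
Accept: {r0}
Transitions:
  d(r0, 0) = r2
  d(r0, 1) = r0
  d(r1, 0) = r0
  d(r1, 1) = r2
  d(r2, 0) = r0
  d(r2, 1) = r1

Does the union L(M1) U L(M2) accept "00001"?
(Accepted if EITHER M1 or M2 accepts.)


M1: final=q2 accepted=True
M2: final=r0 accepted=True

Yes, union accepts


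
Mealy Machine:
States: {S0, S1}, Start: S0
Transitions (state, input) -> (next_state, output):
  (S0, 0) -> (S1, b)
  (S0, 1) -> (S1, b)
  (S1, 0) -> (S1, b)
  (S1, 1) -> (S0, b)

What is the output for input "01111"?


Step-by-step:
  (S0, 0) -> (S1, b)
  (S1, 1) -> (S0, b)
  (S0, 1) -> (S1, b)
  (S1, 1) -> (S0, b)
  (S0, 1) -> (S1, b)

"bbbbb"


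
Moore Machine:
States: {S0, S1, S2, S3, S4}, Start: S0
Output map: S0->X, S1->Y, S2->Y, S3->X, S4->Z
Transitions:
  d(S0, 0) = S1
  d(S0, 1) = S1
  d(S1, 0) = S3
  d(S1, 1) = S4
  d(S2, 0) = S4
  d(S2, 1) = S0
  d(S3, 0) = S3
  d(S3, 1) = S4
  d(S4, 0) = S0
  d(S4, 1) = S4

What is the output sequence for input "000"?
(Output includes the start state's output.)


Start: S0 (output X)
  --0--> S1 (output Y)
  --0--> S3 (output X)
  --0--> S3 (output X)

"XYXX"


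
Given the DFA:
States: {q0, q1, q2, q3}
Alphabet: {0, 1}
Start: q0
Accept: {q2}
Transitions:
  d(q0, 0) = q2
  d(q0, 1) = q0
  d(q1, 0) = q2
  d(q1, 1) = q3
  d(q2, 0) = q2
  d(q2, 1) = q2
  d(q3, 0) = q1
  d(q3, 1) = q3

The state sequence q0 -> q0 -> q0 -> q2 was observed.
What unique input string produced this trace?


Trace back each transition to find the symbol:
  q0 --[1]--> q0
  q0 --[1]--> q0
  q0 --[0]--> q2

"110"


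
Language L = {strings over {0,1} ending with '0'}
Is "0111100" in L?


last symbol = '0'

Yes, "0111100" is in L


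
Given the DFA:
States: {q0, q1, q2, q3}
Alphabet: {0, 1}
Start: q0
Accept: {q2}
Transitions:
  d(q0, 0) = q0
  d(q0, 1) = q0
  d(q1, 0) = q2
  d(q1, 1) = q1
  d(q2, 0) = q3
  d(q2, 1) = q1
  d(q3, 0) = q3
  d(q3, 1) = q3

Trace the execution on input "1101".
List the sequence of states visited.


Input: 1101
d(q0, 1) = q0
d(q0, 1) = q0
d(q0, 0) = q0
d(q0, 1) = q0


q0 -> q0 -> q0 -> q0 -> q0


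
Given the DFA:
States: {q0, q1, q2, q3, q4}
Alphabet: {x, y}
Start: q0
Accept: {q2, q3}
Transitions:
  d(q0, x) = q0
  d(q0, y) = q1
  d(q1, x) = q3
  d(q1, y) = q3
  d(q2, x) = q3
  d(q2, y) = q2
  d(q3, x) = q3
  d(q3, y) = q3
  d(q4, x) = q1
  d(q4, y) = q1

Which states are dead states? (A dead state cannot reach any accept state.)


Forward reachability from each state:
  q0 -> reaches accept state q3 (live)
  q1 -> reaches accept state q3 (live)
  q2 -> reaches accept state q2 (live)
  q3 -> reaches accept state q3 (live)
  q4 -> reaches accept state q3 (live)

None (all states can reach an accept state)


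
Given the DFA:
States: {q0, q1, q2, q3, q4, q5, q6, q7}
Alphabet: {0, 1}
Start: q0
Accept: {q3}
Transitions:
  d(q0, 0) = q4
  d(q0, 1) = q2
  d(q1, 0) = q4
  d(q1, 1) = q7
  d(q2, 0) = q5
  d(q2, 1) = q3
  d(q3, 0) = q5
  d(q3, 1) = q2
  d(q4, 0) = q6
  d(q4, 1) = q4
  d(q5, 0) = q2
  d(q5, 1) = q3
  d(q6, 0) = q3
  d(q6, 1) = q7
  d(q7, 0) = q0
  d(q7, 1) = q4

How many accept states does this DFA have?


Accept states listed: {q3}
Counting: q3(1)

1


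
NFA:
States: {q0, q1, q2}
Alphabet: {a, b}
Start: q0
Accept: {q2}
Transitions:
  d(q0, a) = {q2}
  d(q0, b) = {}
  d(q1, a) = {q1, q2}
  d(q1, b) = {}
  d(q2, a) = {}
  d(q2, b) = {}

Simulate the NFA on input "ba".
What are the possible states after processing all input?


Start: {q0}
  --b--> {}
  --a--> {}

{} (empty set, no valid transitions)


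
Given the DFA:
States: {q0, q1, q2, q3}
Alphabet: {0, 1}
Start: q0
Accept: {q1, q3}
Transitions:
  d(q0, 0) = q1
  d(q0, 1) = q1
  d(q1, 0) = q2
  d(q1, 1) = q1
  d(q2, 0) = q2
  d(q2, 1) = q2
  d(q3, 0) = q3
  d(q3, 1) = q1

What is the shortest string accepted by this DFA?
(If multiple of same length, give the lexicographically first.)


BFS by string length (lex-first path to each state shown):
  len 0: q0<-""
  len 1: q1<-"0"
Found accept state at length 1.

"0"


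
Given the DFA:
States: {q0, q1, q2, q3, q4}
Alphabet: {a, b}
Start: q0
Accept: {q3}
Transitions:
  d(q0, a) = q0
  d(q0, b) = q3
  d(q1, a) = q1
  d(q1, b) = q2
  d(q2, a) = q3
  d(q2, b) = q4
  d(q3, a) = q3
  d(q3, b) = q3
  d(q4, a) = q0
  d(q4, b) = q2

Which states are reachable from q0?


BFS from q0:
  layer 0: {q0}
  layer 1: {q3}

{q0, q3}


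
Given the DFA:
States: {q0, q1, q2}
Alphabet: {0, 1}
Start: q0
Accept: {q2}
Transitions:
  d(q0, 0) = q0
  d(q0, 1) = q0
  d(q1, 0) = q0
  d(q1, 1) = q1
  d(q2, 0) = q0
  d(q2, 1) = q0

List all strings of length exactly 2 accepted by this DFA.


All strings of length 2: 4 total
Accepted: 0

None


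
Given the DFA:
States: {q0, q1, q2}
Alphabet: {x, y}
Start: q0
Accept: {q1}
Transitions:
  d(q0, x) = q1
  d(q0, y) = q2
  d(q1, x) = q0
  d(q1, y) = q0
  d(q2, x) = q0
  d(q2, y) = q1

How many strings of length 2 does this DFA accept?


Enumerating all length-2 strings:
  "xx" -> q0 [reject]
  "xy" -> q0 [reject]
  "yx" -> q0 [reject]
  "yy" -> q1 [accept]

1 out of 4


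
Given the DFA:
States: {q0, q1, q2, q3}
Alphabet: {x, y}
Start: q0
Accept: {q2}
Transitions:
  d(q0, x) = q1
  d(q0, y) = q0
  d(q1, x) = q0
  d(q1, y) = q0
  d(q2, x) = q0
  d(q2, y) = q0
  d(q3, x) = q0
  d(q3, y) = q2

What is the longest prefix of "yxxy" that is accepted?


Run the DFA, marking each prefix where the state is accepting:
  "" -> q0 [reject]
  "y" -> q0 [reject]
  "yx" -> q1 [reject]
  "yxx" -> q0 [reject]
  "yxxy" -> q0 [reject]

No prefix is accepted


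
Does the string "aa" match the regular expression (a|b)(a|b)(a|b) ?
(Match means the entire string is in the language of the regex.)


|string| = 2; first = 'a'; last = 'a'

No, "aa" does not match (a|b)(a|b)(a|b)


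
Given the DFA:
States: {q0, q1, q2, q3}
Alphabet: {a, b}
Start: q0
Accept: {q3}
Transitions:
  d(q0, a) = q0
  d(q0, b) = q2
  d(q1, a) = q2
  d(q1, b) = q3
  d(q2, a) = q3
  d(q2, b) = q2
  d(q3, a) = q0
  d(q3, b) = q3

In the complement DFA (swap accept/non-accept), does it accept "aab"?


Trace: q0 -> q0 -> q0 -> q2
Final: q2
Original accept: {q3}
Complement: q2 is not in original accept

Yes, complement accepts (original rejects)


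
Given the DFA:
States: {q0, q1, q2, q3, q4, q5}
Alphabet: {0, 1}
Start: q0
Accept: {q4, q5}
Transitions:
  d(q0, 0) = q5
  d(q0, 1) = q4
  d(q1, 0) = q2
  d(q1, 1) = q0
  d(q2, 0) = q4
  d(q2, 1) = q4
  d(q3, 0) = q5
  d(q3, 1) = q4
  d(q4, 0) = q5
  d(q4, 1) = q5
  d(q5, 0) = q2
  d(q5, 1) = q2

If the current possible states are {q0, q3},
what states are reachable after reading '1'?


Apply transition on '1' from each current state:
  d(q0, 1) = q4
  d(q3, 1) = q4

{q4}


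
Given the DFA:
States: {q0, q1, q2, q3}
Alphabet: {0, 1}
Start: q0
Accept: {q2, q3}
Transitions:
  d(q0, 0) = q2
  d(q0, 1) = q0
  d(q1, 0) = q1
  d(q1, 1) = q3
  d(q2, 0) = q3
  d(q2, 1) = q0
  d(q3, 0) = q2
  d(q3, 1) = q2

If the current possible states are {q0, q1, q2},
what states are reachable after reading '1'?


Apply transition on '1' from each current state:
  d(q0, 1) = q0
  d(q1, 1) = q3
  d(q2, 1) = q0

{q0, q3}


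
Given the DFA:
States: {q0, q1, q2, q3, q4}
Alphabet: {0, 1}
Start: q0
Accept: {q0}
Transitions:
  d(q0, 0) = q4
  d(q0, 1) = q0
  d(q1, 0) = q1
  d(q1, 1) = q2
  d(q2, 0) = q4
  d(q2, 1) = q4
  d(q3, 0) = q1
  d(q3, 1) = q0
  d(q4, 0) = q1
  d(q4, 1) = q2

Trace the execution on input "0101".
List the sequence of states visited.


Input: 0101
d(q0, 0) = q4
d(q4, 1) = q2
d(q2, 0) = q4
d(q4, 1) = q2


q0 -> q4 -> q2 -> q4 -> q2


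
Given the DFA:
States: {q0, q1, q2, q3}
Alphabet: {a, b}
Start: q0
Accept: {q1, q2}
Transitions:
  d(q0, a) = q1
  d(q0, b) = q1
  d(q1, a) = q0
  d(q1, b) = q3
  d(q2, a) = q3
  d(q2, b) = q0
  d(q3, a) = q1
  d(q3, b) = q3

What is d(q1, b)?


Looking up transition d(q1, b)

q3


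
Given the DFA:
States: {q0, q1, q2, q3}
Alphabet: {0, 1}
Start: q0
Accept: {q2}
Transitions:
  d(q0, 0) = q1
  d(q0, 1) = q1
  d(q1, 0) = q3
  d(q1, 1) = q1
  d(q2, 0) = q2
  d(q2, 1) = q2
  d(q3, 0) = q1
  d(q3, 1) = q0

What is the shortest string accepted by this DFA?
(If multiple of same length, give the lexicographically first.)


BFS by string length (lex-first path to each state shown):
  len 0: q0<-""
  len 1: q1<-"0"
  len 2: q1<-"01", q3<-"00"
  len 3: q0<-"001", q1<-"000", q3<-"010"
  len 4: q0<-"0101", q1<-"0001", q3<-"0000"
  len 5: q0<-"00001", q1<-"00000", q3<-"00010"
  len 6: q0<-"000101", q1<-"000001", q3<-"000000"
  len 7: q0<-"0000001", q1<-"0000000", q3<-"0000010"
  len 8: q0<-"00000101", q1<-"00000001", q3<-"00000000"

No string accepted (empty language)


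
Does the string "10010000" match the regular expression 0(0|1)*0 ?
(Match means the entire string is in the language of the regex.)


|string| = 8; first = '1'; last = '0'

No, "10010000" does not match 0(0|1)*0


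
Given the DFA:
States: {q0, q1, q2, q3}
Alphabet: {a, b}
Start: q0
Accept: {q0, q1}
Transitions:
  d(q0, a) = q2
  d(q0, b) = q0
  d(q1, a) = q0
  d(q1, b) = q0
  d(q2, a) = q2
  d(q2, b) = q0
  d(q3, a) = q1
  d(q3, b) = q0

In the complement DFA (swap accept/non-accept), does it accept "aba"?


Trace: q0 -> q2 -> q0 -> q2
Final: q2
Original accept: {q0, q1}
Complement: q2 is not in original accept

Yes, complement accepts (original rejects)


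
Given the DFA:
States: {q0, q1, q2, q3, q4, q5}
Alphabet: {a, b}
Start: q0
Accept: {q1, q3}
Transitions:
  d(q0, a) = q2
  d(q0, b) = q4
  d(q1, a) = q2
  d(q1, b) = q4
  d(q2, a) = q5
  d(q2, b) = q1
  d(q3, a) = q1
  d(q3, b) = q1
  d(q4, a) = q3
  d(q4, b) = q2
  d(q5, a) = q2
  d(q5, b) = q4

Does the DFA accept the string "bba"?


Trace: q0 -> q4 -> q2 -> q5
Final state: q5
Accept states: {q1, q3}

No, rejected (final state q5 is not an accept state)


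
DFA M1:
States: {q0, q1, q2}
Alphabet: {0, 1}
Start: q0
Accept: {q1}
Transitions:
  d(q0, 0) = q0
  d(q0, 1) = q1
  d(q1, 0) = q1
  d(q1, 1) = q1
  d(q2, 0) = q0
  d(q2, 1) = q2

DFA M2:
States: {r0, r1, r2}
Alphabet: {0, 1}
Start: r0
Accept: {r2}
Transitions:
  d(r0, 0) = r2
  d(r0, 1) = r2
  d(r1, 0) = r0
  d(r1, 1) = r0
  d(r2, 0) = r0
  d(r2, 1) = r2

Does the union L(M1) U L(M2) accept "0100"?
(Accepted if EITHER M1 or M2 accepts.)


M1: final=q1 accepted=True
M2: final=r2 accepted=True

Yes, union accepts


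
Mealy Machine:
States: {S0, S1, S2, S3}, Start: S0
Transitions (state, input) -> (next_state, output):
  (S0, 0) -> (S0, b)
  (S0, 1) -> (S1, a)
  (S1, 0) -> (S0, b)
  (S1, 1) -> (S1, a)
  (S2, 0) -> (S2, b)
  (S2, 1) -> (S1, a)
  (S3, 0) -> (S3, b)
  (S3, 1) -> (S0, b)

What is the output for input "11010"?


Step-by-step:
  (S0, 1) -> (S1, a)
  (S1, 1) -> (S1, a)
  (S1, 0) -> (S0, b)
  (S0, 1) -> (S1, a)
  (S1, 0) -> (S0, b)

"aabab"


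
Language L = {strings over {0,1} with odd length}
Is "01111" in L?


length = 5; 5 mod 2 = 1

Yes, "01111" is in L


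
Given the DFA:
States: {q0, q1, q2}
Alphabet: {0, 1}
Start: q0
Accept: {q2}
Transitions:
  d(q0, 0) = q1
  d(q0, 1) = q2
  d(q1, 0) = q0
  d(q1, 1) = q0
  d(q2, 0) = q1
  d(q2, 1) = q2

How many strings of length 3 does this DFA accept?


Enumerating all length-3 strings:
  "000" -> q1 [reject]
  "001" -> q2 [accept]
  "010" -> q1 [reject]
  "011" -> q2 [accept]
  "100" -> q0 [reject]
  "101" -> q0 [reject]
  "110" -> q1 [reject]
  "111" -> q2 [accept]

3 out of 8


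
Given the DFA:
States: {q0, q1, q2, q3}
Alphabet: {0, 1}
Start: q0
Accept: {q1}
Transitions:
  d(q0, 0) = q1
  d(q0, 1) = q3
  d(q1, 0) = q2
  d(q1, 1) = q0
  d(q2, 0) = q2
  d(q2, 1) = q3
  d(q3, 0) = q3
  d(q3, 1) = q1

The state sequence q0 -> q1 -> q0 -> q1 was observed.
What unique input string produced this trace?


Trace back each transition to find the symbol:
  q0 --[0]--> q1
  q1 --[1]--> q0
  q0 --[0]--> q1

"010"


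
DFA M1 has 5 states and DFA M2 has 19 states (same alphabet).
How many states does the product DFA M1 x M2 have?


Product construction pairs every M1 state with every M2 state.
5 * 19 = 95

95


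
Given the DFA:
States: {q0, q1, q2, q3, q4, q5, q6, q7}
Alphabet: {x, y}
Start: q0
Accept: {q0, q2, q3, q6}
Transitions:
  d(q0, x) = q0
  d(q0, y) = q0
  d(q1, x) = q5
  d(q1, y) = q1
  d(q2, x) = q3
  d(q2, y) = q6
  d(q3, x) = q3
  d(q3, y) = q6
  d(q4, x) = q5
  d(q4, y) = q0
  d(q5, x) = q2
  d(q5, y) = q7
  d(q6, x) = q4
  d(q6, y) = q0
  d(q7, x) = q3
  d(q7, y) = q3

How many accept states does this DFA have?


Accept states listed: {q0, q2, q3, q6}
Counting: q0(1) q2(2) q3(3) q6(4)

4


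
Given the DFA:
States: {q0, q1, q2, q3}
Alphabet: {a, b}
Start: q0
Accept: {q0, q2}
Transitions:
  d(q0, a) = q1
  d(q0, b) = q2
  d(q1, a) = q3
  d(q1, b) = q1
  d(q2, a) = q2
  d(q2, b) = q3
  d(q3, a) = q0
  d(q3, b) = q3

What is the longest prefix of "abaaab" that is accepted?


Run the DFA, marking each prefix where the state is accepting:
  "" -> q0 [accept]
  "a" -> q1 [reject]
  "ab" -> q1 [reject]
  "aba" -> q3 [reject]
  "abaa" -> q0 [accept]
  "abaaa" -> q1 [reject]
  "abaaab" -> q1 [reject]

"abaa"


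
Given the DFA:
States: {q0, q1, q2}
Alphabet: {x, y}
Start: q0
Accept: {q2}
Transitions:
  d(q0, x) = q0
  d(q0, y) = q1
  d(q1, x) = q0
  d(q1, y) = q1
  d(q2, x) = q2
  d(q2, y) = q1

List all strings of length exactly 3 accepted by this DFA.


All strings of length 3: 8 total
Accepted: 0

None


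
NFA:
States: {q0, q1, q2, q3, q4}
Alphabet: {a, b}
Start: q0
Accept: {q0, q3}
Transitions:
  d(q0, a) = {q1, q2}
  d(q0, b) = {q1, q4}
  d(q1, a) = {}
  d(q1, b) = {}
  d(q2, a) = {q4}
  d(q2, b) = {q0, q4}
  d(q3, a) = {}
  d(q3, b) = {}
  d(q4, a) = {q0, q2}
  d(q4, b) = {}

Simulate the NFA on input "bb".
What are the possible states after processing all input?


Start: {q0}
  --b--> {q1, q4}
  --b--> {}

{} (empty set, no valid transitions)


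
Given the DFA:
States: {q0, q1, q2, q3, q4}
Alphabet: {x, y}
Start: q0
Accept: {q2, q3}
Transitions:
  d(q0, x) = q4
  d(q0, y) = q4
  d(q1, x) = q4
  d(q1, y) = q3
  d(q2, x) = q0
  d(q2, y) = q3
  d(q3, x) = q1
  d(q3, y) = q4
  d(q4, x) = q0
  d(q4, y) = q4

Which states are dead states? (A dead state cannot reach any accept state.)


Forward reachability from each state:
  q0 -> reaches {q0, q4}, no accept state (dead)
  q1 -> reaches accept state q3 (live)
  q2 -> reaches accept state q2 (live)
  q3 -> reaches accept state q3 (live)
  q4 -> reaches {q0, q4}, no accept state (dead)

{q0, q4}


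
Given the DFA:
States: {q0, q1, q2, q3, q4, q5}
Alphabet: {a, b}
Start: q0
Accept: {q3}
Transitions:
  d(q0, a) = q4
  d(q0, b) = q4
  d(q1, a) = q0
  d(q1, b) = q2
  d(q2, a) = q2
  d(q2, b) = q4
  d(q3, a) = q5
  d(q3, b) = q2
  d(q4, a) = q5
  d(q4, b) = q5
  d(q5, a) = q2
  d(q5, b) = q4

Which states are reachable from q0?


BFS from q0:
  layer 0: {q0}
  layer 1: {q4}
  layer 2: {q5}
  layer 3: {q2}

{q0, q2, q4, q5}


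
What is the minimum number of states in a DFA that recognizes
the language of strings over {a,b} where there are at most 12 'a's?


States: count = 0, 1, ..., 12 (all accepting; 13 states), plus a dead state for count > 12.
Total: 13 + 1 = 14.

14


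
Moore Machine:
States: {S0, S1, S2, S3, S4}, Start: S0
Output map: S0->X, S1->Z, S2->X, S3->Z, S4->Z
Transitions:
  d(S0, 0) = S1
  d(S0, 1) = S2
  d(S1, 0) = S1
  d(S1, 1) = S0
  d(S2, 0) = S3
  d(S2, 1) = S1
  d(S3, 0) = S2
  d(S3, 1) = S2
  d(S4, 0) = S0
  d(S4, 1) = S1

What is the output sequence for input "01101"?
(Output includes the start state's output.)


Start: S0 (output X)
  --0--> S1 (output Z)
  --1--> S0 (output X)
  --1--> S2 (output X)
  --0--> S3 (output Z)
  --1--> S2 (output X)

"XZXXZX"


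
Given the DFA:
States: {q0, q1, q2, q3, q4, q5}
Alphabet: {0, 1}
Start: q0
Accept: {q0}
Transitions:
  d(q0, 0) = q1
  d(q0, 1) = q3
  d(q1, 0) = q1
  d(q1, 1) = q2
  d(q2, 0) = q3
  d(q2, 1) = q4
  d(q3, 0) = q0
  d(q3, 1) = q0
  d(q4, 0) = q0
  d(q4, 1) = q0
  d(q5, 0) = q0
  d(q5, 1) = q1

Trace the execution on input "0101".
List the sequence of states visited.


Input: 0101
d(q0, 0) = q1
d(q1, 1) = q2
d(q2, 0) = q3
d(q3, 1) = q0


q0 -> q1 -> q2 -> q3 -> q0


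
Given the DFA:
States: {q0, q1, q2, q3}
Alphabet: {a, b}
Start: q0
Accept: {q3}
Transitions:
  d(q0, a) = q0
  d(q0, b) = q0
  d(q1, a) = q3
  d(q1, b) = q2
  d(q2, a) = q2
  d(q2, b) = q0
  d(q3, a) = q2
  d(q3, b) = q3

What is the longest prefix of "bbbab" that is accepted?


Run the DFA, marking each prefix where the state is accepting:
  "" -> q0 [reject]
  "b" -> q0 [reject]
  "bb" -> q0 [reject]
  "bbb" -> q0 [reject]
  "bbba" -> q0 [reject]
  "bbbab" -> q0 [reject]

No prefix is accepted


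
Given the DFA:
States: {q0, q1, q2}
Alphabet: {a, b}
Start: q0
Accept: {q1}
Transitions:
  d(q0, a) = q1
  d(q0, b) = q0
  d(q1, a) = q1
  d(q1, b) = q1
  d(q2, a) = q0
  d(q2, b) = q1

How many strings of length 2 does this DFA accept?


Enumerating all length-2 strings:
  "aa" -> q1 [accept]
  "ab" -> q1 [accept]
  "ba" -> q1 [accept]
  "bb" -> q0 [reject]

3 out of 4


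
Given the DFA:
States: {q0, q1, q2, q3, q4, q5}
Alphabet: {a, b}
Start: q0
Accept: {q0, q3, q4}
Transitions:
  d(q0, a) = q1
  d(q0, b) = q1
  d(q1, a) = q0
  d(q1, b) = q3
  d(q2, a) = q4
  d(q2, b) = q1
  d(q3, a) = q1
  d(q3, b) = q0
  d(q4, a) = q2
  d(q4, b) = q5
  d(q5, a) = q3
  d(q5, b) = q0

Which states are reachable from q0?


BFS from q0:
  layer 0: {q0}
  layer 1: {q1}
  layer 2: {q3}

{q0, q1, q3}


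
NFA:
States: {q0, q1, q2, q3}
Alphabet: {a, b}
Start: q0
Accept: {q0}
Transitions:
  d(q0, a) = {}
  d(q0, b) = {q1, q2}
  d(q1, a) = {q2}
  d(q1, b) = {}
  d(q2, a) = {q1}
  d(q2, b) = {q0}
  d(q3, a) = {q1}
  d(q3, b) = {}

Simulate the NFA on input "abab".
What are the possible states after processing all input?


Start: {q0}
  --a--> {}
  --b--> {}
  --a--> {}
  --b--> {}

{} (empty set, no valid transitions)


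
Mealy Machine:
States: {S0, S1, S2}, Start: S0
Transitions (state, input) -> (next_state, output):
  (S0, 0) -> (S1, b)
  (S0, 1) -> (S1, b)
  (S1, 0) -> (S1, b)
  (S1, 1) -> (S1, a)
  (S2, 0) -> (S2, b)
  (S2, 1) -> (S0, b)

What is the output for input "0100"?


Step-by-step:
  (S0, 0) -> (S1, b)
  (S1, 1) -> (S1, a)
  (S1, 0) -> (S1, b)
  (S1, 0) -> (S1, b)

"babb"


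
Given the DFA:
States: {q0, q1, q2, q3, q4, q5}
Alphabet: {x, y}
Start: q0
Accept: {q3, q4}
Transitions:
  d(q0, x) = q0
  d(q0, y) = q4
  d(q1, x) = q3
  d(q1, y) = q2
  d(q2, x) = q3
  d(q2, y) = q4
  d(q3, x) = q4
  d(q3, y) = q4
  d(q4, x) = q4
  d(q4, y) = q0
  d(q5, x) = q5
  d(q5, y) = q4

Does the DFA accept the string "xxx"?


Trace: q0 -> q0 -> q0 -> q0
Final state: q0
Accept states: {q3, q4}

No, rejected (final state q0 is not an accept state)


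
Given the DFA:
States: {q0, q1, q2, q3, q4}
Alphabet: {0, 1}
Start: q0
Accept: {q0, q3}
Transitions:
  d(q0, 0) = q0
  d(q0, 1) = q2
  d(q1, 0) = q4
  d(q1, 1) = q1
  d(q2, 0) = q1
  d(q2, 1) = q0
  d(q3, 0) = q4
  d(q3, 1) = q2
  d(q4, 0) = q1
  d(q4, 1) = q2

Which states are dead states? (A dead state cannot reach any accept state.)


Forward reachability from each state:
  q0 -> reaches accept state q0 (live)
  q1 -> reaches accept state q0 (live)
  q2 -> reaches accept state q0 (live)
  q3 -> reaches accept state q0 (live)
  q4 -> reaches accept state q0 (live)

None (all states can reach an accept state)


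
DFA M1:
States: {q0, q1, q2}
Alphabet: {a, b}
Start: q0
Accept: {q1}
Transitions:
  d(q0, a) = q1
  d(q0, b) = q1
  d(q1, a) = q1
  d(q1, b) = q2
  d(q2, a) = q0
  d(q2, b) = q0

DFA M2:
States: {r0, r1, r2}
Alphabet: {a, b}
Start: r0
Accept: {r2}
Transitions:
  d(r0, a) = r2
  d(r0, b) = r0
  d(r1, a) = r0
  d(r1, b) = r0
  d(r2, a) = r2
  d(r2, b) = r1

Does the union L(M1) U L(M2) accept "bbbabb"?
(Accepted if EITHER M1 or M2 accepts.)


M1: final=q0 accepted=False
M2: final=r0 accepted=False

No, union rejects (neither accepts)


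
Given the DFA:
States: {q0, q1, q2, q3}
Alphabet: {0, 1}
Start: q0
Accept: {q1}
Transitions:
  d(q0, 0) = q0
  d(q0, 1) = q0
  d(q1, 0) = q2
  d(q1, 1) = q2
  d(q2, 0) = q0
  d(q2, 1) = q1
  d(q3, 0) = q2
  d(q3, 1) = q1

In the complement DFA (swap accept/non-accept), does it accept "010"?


Trace: q0 -> q0 -> q0 -> q0
Final: q0
Original accept: {q1}
Complement: q0 is not in original accept

Yes, complement accepts (original rejects)


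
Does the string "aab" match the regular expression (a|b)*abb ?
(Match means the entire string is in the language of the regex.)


|string| = 3; first = 'a'; last = 'b'

No, "aab" does not match (a|b)*abb


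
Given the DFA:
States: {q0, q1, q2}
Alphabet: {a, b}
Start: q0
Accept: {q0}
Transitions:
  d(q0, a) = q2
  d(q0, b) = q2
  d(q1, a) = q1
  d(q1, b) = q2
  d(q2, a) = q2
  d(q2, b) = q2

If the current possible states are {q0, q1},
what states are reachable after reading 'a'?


Apply transition on 'a' from each current state:
  d(q0, a) = q2
  d(q1, a) = q1

{q1, q2}


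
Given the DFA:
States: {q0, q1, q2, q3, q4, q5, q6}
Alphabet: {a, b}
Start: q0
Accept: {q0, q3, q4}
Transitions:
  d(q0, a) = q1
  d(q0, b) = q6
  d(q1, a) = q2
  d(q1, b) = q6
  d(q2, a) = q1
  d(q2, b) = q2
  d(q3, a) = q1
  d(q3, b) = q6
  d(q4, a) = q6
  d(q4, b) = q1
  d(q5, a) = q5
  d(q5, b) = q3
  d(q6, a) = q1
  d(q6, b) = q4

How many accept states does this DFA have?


Accept states listed: {q0, q3, q4}
Counting: q0(1) q3(2) q4(3)

3


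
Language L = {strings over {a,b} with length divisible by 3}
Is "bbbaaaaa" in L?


length = 8; 8 mod 3 = 2

No, "bbbaaaaa" is not in L


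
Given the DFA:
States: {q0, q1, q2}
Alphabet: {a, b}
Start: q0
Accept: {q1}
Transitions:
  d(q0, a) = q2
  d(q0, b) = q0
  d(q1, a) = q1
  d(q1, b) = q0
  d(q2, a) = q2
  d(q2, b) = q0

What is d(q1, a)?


Looking up transition d(q1, a)

q1


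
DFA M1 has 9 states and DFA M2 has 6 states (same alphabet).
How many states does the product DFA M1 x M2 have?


Product construction pairs every M1 state with every M2 state.
9 * 6 = 54

54


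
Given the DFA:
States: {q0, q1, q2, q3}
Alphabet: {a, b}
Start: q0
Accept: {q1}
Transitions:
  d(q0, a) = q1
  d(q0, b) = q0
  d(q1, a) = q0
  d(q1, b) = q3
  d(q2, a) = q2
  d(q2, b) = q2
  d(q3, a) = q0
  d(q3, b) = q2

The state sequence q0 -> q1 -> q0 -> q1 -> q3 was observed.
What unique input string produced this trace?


Trace back each transition to find the symbol:
  q0 --[a]--> q1
  q1 --[a]--> q0
  q0 --[a]--> q1
  q1 --[b]--> q3

"aaab"


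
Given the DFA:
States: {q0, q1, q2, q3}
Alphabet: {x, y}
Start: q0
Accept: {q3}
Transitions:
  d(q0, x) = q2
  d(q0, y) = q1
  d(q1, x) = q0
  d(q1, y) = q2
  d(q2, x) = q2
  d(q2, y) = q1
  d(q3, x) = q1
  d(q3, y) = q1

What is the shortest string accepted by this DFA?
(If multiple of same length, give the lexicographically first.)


BFS by string length (lex-first path to each state shown):
  len 0: q0<-""
  len 1: q1<-"y", q2<-"x"
  len 2: q0<-"yx", q1<-"xy", q2<-"xx"
  len 3: q0<-"xyx", q1<-"xxy", q2<-"xxx"
  len 4: q0<-"xxyx", q1<-"xxxy", q2<-"xxxx"
  len 5: q0<-"xxxyx", q1<-"xxxxy", q2<-"xxxxx"
  len 6: q0<-"xxxxyx", q1<-"xxxxxy", q2<-"xxxxxx"
  len 7: q0<-"xxxxxyx", q1<-"xxxxxxy", q2<-"xxxxxxx"
  len 8: q0<-"xxxxxxyx", q1<-"xxxxxxxy", q2<-"xxxxxxxx"

No string accepted (empty language)


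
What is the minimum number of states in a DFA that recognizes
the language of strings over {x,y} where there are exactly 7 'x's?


States: count = 0, 1, ..., 7 (that's 8 states), plus a dead state for count > 7.
Total: 8 + 1 = 9. Accept = count-7 state.

9


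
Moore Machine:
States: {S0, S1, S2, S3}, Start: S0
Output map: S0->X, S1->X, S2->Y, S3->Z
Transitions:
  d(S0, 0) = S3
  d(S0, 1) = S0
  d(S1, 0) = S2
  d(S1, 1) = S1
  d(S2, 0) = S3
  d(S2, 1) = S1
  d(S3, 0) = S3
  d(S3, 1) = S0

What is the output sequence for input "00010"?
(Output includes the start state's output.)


Start: S0 (output X)
  --0--> S3 (output Z)
  --0--> S3 (output Z)
  --0--> S3 (output Z)
  --1--> S0 (output X)
  --0--> S3 (output Z)

"XZZZXZ"


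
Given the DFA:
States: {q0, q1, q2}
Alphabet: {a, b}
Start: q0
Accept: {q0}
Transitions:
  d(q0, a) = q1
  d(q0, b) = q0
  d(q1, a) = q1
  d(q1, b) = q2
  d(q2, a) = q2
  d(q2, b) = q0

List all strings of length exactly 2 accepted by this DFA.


All strings of length 2: 4 total
Accepted: 1

"bb"


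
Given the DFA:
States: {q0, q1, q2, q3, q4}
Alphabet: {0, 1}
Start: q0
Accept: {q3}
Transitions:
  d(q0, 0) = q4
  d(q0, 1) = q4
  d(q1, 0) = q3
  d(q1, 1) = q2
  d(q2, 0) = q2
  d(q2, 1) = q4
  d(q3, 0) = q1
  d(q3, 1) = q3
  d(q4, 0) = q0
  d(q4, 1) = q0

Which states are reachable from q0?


BFS from q0:
  layer 0: {q0}
  layer 1: {q4}

{q0, q4}


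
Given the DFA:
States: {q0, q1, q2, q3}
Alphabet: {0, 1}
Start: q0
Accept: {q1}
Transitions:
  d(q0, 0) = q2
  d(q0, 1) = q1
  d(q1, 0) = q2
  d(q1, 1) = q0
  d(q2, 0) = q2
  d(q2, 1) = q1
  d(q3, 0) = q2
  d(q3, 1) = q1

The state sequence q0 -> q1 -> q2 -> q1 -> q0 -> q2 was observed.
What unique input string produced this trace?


Trace back each transition to find the symbol:
  q0 --[1]--> q1
  q1 --[0]--> q2
  q2 --[1]--> q1
  q1 --[1]--> q0
  q0 --[0]--> q2

"10110"


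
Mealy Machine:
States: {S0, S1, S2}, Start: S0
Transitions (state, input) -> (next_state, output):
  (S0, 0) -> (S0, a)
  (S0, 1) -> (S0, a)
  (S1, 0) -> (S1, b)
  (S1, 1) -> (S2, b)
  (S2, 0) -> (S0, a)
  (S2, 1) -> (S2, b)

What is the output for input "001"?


Step-by-step:
  (S0, 0) -> (S0, a)
  (S0, 0) -> (S0, a)
  (S0, 1) -> (S0, a)

"aaa"


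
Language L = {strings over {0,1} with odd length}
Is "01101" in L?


length = 5; 5 mod 2 = 1

Yes, "01101" is in L


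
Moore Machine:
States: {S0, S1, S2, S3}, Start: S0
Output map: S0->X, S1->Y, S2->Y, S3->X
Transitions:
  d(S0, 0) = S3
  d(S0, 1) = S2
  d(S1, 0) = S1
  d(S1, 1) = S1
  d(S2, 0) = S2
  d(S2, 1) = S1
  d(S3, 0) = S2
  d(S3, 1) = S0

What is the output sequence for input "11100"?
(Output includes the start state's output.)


Start: S0 (output X)
  --1--> S2 (output Y)
  --1--> S1 (output Y)
  --1--> S1 (output Y)
  --0--> S1 (output Y)
  --0--> S1 (output Y)

"XYYYYY"
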